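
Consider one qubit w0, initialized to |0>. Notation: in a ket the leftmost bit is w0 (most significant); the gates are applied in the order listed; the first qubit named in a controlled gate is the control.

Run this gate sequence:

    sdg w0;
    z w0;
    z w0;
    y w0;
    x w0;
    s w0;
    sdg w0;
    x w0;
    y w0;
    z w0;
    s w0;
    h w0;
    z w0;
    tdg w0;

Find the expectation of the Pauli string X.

The expectation value of X is -sqrt(2)/2. Key observation: gates 3-10 undo each other exactly, leaving only the rest of the circuit to track.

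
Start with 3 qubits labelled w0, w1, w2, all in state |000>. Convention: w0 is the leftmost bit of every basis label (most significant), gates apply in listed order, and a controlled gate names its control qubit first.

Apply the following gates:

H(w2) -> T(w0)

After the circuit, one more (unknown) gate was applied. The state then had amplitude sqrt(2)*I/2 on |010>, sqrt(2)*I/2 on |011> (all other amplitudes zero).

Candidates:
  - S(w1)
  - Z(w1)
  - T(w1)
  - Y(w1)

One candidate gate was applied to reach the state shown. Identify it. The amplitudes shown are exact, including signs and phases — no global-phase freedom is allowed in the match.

The applied gate was Y(w1).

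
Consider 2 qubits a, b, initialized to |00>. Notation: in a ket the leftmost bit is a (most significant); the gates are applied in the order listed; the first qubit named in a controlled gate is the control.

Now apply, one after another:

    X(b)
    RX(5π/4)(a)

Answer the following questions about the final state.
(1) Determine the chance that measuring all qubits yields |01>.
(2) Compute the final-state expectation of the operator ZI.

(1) Outcome |01> occurs with probability 1/2 - sqrt(2)/4.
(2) The observable ZI averages to -sqrt(2)/2.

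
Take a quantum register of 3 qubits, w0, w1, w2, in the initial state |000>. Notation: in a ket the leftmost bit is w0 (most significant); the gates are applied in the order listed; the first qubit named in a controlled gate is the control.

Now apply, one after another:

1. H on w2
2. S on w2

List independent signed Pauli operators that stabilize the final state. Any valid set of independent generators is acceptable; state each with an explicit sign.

The stabilizer group can be generated by +IIY, +ZII, +IZI, among other valid generating sets.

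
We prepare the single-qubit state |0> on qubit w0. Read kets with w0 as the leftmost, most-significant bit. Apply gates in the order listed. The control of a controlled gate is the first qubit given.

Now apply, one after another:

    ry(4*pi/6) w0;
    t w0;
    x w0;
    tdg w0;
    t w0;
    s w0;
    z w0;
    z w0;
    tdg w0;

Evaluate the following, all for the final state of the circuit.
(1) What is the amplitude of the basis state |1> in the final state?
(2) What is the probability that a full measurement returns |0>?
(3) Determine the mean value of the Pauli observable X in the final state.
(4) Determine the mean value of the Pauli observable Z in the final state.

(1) |1> carries amplitude exp(I*pi/4)/2 in the final state.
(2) The probability of measuring |0> is 3/4.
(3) The expectation value of X is sqrt(3)/2.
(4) The observable Z averages to 1/2.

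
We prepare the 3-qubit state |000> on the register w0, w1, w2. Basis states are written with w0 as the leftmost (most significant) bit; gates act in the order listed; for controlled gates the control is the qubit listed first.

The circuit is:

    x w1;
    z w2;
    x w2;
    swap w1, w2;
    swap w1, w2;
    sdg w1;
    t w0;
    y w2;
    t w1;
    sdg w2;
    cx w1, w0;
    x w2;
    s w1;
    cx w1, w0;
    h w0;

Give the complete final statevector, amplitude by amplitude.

The resulting statevector has amplitude -sqrt(2)*exp(3*I*pi/4)/2 on |011>, -sqrt(2)*exp(3*I*pi/4)/2 on |111>, and 0 on every other basis state.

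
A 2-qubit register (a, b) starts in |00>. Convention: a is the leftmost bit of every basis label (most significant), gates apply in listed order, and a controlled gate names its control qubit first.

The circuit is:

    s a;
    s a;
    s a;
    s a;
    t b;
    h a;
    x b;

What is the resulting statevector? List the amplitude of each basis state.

The resulting statevector has amplitude 0 on |00>, sqrt(2)/2 on |01>, 0 on |10>, sqrt(2)/2 on |11>. Key observation: gates 1-4 undo each other exactly, leaving only the rest of the circuit to track.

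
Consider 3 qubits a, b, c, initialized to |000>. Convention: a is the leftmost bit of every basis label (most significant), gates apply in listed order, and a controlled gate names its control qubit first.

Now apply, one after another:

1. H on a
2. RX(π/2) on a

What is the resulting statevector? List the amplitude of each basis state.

The resulting statevector has amplitude 1/2 - I/2 on |000>, 1/2 - I/2 on |100>, and 0 on every other basis state.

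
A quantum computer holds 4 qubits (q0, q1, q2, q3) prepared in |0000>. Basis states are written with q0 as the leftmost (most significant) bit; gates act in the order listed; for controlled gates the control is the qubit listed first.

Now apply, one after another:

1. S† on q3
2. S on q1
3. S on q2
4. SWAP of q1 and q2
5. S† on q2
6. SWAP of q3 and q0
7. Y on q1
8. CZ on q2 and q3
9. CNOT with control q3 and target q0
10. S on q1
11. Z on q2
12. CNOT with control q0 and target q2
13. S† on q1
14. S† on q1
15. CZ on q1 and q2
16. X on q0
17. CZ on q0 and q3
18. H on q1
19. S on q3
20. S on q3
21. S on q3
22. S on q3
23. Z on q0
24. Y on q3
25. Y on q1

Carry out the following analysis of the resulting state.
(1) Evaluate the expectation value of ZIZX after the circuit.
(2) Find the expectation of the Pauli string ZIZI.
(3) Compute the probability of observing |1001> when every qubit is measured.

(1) In the final state, ZIZX has expectation 0.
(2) In the final state, ZIZI has expectation -1.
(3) The probability of measuring |1001> is 1/2.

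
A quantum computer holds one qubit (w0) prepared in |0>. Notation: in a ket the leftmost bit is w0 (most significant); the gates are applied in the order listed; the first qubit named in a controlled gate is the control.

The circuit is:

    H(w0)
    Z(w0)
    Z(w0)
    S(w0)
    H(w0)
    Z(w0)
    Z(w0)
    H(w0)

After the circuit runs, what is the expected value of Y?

In the final state, Y has expectation 1.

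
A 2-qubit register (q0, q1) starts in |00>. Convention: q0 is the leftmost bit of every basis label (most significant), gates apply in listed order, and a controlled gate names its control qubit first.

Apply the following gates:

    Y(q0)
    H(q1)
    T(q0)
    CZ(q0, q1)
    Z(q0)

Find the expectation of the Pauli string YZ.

The expectation value of YZ is 0.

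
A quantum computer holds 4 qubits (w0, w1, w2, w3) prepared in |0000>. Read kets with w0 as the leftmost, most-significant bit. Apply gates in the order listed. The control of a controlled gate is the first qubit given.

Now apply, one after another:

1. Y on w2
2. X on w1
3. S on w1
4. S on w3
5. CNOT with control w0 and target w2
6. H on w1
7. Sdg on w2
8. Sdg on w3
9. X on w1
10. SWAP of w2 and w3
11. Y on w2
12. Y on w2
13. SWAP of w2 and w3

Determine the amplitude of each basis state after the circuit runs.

After the circuit, the state carries amplitude -sqrt(2)*I/2 on |0010>, sqrt(2)*I/2 on |0110>, and 0 on every other basis state.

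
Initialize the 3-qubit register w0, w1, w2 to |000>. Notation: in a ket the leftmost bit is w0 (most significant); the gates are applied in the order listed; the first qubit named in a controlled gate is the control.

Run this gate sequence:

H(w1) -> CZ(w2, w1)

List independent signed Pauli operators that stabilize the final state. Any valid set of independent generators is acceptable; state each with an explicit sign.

The stabilizer group can be generated by +IXI, +ZII, +IIZ, among other valid generating sets.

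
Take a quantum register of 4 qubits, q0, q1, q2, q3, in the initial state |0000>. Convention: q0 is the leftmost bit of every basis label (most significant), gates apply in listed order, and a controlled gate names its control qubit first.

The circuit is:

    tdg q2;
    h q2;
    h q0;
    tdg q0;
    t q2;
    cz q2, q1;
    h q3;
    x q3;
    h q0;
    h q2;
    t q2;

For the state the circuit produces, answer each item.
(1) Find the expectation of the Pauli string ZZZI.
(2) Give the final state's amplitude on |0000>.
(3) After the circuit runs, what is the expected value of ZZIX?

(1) The observable ZZZI averages to 1/2.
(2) The final state's coefficient on |0000> equals 1/4 + sqrt(2)/4.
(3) In the final state, ZZIX has expectation sqrt(2)/2.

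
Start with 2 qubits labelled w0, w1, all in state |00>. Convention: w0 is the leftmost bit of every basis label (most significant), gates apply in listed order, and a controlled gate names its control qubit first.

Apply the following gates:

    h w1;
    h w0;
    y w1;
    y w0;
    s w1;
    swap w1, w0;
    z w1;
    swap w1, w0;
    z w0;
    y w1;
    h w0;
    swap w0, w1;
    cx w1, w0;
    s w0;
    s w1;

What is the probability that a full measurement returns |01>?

Outcome |01> occurs with probability 1/2.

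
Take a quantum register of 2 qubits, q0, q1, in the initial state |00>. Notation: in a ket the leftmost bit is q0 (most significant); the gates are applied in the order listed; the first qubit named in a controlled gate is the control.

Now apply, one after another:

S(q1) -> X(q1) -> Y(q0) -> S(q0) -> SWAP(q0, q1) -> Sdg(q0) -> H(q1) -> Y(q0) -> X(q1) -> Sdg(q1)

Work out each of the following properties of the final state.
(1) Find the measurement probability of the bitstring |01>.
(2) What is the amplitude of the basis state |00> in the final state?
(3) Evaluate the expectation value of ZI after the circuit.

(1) A full measurement returns |01> with probability 1/2.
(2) The amplitude on |00> is -sqrt(2)/2.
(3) In the final state, ZI has expectation 1.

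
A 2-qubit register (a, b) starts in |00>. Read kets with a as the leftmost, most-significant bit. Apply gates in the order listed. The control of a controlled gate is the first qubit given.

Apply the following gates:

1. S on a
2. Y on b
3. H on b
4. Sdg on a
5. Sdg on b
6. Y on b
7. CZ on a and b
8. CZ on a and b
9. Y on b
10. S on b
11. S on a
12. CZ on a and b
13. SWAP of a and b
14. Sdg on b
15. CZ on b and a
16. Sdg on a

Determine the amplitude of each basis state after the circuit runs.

The resulting statevector has amplitude sqrt(2)*I/2 on |00>, 0 on |01>, -sqrt(2)/2 on |10>, 0 on |11>. Key observation: the block from step 4 through step 11 cancels to the identity and can be dropped.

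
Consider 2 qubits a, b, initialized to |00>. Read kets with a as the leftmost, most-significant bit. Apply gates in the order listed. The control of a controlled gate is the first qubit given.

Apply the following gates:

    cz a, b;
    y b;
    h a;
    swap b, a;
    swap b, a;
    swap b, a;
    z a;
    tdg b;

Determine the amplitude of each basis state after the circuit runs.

The resulting statevector has amplitude 0 on |00>, 0 on |01>, -sqrt(2)*I/2 on |10>, -sqrt(2)*exp(I*pi/4)/2 on |11>.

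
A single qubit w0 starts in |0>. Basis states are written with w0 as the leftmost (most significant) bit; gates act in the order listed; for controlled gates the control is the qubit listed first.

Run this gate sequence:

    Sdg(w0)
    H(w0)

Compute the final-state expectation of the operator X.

In the final state, X has expectation 1.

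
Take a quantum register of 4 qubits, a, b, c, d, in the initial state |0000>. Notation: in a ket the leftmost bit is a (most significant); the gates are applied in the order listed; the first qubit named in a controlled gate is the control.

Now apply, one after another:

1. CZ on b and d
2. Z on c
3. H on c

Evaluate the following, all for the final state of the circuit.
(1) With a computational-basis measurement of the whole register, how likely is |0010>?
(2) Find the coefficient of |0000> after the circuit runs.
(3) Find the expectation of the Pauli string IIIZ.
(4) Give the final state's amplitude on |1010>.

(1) The probability of measuring |0010> is 1/2.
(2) |0000> carries amplitude sqrt(2)/2 in the final state.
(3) The expectation value of IIIZ is 1.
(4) |1010> carries amplitude 0 in the final state.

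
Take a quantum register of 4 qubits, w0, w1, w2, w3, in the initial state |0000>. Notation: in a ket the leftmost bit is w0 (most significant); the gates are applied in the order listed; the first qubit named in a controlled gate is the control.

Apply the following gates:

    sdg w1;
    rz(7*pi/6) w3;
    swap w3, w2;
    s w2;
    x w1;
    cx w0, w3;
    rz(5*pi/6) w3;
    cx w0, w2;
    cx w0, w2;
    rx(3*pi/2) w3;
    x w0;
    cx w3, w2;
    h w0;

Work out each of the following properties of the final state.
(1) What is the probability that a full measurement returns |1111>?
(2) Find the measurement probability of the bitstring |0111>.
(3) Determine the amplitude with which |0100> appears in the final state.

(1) The probability of measuring |1111> is 1/4. Key observation: gates 8-9 undo each other exactly, leaving only the rest of the circuit to track.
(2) Outcome |0111> occurs with probability 1/4.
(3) The amplitude on |0100> is 1/2.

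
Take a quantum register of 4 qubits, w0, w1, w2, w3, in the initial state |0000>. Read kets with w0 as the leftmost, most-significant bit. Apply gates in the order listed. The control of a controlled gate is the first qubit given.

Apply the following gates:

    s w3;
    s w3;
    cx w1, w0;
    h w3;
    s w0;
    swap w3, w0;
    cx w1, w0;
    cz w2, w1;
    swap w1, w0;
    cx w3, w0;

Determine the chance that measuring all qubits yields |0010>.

Outcome |0010> occurs with probability 0.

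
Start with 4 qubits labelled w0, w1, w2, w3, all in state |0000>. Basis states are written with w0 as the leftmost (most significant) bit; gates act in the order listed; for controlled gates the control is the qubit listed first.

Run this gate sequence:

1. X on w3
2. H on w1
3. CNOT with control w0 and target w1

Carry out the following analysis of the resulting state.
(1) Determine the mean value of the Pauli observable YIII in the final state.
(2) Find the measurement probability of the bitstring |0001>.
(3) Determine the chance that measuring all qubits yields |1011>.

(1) The expectation value of YIII is 0.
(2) The probability of measuring |0001> is 1/2.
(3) A full measurement returns |1011> with probability 0.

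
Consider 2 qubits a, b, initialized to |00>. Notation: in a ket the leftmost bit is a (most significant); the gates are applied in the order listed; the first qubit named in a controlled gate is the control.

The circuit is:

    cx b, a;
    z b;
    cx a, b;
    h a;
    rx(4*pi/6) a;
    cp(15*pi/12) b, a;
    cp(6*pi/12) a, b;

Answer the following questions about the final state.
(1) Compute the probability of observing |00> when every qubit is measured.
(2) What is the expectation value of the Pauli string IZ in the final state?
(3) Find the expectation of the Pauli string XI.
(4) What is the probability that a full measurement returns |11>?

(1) A full measurement returns |00> with probability 1/2.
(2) The expectation value of IZ is 1.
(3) In the final state, XI has expectation 1.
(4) Outcome |11> occurs with probability 0.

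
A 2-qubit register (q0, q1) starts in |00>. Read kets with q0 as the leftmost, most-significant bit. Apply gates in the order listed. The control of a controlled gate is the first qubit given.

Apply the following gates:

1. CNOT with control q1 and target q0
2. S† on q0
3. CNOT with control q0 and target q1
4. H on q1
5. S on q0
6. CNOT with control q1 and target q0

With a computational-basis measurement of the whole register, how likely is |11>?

A full measurement returns |11> with probability 1/2.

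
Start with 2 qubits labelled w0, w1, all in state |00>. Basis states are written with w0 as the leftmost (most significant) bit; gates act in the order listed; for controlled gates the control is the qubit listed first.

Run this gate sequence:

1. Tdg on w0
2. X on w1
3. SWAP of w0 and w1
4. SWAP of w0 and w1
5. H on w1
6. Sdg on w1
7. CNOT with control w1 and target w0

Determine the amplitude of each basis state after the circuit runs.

After the circuit, the state carries amplitude sqrt(2)/2 on |00>, 0 on |01>, 0 on |10>, sqrt(2)*I/2 on |11>.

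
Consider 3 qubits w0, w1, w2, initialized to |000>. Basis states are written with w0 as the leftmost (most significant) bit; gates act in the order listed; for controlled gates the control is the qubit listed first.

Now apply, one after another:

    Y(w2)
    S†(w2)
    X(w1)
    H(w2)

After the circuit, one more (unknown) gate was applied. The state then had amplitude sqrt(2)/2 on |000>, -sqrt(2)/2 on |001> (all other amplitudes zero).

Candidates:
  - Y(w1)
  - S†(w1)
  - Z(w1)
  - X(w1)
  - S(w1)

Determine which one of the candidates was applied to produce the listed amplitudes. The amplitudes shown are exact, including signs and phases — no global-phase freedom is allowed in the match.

The applied gate was X(w1).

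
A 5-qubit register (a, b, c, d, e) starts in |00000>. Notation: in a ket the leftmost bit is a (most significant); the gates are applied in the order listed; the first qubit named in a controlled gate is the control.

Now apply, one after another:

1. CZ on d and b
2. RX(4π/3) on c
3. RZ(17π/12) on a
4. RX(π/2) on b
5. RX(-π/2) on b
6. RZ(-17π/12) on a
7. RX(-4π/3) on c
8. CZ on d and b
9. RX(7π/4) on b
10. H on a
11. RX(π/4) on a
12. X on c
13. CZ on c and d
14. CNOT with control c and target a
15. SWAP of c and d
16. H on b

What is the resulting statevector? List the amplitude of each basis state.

The resulting statevector has amplitude -1/2 on |00010>, sqrt(2)*(-1 + I)/4 on |01010>, -1/2 on |10010>, sqrt(2)*(-1 + I)/4 on |11010>, and 0 on every other basis state.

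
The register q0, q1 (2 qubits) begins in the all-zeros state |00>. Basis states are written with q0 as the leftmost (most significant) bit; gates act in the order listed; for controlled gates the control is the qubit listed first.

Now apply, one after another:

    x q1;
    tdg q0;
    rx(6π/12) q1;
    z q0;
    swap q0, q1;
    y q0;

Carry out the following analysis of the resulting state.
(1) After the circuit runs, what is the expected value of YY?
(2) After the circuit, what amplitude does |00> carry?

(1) The expectation value of YY is 0.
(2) The amplitude on |00> is -sqrt(2)*I/2.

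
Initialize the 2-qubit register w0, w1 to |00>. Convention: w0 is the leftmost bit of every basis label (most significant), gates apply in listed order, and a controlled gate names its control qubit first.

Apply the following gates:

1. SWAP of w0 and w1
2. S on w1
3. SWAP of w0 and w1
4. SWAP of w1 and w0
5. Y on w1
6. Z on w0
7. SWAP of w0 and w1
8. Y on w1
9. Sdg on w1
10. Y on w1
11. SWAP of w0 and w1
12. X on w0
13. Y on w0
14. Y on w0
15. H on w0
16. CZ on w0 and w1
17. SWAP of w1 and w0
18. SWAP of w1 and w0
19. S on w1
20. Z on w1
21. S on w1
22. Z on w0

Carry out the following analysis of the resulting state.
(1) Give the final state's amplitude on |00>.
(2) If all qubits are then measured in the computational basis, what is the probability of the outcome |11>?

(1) The final state's coefficient on |00> equals 0. Key observation: steps 17-18 multiply out to the identity, so the circuit reduces to the remaining gates.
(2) Outcome |11> occurs with probability 1/2.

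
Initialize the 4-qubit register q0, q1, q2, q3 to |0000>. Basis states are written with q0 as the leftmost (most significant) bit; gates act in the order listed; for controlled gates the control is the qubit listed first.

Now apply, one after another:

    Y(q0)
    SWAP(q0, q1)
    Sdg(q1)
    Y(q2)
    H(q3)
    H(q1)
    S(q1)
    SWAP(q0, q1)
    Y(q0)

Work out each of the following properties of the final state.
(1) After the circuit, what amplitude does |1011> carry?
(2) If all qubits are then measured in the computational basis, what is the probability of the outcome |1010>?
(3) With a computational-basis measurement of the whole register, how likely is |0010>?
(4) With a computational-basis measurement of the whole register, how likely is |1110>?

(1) The final state's coefficient on |1011> equals -1/2.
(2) Outcome |1010> occurs with probability 1/4.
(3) Outcome |0010> occurs with probability 1/4.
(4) A full measurement returns |1110> with probability 0.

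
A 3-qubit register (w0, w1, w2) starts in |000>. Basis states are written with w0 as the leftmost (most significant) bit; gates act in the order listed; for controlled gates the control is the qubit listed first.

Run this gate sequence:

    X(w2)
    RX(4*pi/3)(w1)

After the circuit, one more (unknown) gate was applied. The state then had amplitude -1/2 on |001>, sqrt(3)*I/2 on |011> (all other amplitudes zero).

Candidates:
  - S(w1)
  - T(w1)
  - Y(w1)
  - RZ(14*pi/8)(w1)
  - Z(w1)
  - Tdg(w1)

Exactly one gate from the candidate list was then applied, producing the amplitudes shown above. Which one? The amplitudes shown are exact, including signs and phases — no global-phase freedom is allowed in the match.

It was Z(w1) that produced the state shown.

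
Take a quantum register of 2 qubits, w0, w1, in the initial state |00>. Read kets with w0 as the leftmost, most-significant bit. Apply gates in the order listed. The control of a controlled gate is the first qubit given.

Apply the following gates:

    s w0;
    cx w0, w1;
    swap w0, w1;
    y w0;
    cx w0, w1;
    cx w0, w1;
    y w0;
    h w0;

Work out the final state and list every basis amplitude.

The final amplitudes are sqrt(2)/2 on |00>, 0 on |01>, sqrt(2)/2 on |10>, 0 on |11>.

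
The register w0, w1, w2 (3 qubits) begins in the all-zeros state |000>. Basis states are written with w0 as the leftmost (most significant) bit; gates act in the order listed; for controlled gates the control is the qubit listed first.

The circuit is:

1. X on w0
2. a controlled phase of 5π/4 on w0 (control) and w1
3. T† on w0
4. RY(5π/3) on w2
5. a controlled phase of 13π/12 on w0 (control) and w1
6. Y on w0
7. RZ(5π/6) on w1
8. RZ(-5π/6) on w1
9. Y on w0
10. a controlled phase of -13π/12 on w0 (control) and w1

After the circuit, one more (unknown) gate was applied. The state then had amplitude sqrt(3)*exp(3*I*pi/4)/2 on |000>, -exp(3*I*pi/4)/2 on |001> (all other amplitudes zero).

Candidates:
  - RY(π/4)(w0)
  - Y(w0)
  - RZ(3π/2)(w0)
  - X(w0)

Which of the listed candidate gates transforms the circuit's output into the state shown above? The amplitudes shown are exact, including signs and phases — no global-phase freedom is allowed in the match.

It was X(w0) that produced the state shown. Key observation: gates 5-10 undo each other exactly, leaving only the rest of the circuit to track.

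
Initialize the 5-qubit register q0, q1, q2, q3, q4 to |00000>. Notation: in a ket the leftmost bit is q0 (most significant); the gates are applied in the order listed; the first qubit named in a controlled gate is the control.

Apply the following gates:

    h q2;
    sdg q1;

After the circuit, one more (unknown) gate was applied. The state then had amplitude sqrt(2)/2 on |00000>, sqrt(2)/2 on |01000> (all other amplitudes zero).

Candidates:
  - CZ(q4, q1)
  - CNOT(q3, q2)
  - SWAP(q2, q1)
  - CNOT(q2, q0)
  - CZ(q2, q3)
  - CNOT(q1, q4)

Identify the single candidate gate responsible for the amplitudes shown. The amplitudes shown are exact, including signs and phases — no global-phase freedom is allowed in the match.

It was SWAP(q2, q1) that produced the state shown.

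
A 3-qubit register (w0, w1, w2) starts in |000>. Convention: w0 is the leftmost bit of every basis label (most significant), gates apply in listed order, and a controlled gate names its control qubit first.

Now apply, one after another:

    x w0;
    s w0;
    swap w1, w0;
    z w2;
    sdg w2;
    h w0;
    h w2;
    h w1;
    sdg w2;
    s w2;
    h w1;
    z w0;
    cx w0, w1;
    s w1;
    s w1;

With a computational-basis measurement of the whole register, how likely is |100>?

The probability of measuring |100> is 1/4. Key observation: the block from step 8 through step 11 cancels to the identity and can be dropped.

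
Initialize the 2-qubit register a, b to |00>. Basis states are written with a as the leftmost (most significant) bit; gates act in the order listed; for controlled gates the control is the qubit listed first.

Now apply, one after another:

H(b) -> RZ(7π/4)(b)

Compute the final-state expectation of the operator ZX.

The expectation value of ZX is sqrt(2)/2.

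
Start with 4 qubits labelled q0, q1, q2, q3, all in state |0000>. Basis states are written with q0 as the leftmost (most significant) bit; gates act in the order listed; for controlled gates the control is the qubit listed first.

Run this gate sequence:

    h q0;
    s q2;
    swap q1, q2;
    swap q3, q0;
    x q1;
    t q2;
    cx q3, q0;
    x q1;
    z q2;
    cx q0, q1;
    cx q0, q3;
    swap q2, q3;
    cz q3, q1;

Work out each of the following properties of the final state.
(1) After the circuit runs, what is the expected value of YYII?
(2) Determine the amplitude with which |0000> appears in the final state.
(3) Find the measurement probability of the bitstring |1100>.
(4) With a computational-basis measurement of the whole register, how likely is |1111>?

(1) In the final state, YYII has expectation -1.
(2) The amplitude on |0000> is sqrt(2)/2.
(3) Outcome |1100> occurs with probability 1/2.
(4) A full measurement returns |1111> with probability 0.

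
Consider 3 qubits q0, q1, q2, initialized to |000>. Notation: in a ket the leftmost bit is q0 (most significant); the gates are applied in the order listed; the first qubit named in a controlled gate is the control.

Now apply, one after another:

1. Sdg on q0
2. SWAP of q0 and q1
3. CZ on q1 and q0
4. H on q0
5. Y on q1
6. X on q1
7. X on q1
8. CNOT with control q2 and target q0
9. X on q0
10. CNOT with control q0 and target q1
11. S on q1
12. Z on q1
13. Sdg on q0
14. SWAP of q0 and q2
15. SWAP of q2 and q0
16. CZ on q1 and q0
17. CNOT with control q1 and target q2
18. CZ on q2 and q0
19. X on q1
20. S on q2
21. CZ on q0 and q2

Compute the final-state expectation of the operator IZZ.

The observable IZZ averages to -1.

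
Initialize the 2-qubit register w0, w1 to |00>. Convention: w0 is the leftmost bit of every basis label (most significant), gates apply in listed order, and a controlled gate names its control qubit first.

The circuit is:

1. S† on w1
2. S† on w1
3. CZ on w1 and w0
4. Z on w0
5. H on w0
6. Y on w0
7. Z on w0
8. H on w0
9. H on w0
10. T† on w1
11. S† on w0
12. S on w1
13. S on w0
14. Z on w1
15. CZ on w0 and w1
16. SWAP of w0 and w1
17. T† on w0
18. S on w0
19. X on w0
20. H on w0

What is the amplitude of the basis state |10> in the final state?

|10> carries amplitude I/2 in the final state.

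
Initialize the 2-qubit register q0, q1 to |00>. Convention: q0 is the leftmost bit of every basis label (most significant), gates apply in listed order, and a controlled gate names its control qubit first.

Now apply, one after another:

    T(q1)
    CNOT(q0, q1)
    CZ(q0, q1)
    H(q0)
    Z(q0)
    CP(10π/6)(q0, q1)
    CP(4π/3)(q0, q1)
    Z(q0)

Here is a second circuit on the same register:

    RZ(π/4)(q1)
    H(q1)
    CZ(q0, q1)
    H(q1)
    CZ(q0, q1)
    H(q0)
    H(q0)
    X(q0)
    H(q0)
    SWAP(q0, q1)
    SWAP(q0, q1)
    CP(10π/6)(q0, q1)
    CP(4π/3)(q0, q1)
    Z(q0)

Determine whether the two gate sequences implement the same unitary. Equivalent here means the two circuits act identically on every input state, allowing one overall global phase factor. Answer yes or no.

Yes — the two circuits implement the same unitary up to a global phase.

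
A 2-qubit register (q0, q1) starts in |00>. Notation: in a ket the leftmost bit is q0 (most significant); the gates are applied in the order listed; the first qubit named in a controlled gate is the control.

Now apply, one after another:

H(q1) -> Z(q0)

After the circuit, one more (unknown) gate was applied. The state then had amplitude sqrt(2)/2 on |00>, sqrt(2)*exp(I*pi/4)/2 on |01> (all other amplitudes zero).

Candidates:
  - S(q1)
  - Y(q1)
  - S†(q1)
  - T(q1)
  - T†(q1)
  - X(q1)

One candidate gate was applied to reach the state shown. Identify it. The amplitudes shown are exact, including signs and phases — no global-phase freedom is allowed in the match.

The applied gate was T(q1).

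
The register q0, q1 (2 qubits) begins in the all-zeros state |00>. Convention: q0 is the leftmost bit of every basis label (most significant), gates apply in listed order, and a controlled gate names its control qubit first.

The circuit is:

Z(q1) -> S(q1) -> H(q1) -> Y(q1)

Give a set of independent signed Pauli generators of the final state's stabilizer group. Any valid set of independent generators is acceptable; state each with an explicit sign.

One valid set of independent stabilizer generators is -IX, +ZI (any independent generating set of the same group is equally correct).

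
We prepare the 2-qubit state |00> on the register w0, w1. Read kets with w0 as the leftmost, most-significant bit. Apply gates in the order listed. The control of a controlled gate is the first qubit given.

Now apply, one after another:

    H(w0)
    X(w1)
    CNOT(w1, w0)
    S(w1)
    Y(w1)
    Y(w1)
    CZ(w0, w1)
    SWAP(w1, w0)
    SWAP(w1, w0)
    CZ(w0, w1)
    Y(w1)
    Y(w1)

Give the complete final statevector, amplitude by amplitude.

The resulting statevector has amplitude 0 on |00>, sqrt(2)*I/2 on |01>, 0 on |10>, sqrt(2)*I/2 on |11>. Key observation: the block from step 5 through step 12 cancels to the identity and can be dropped.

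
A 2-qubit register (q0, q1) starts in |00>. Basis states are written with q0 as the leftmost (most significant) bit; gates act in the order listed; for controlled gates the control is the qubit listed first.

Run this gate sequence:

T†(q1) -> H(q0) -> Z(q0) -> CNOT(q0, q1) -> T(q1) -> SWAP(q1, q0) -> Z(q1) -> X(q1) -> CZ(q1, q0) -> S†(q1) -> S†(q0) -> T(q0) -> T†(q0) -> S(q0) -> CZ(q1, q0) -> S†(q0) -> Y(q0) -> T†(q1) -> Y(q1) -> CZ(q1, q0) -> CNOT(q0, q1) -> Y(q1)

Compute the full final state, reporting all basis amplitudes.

After the circuit, the state carries amplitude -sqrt(2)*exp(I*pi/4)/2 on |00>, 0 on |01>, sqrt(2)*exp(3*I*pi/4)/2 on |10>, 0 on |11>. Key observation: steps 11-14 multiply out to the identity, so the circuit reduces to the remaining gates.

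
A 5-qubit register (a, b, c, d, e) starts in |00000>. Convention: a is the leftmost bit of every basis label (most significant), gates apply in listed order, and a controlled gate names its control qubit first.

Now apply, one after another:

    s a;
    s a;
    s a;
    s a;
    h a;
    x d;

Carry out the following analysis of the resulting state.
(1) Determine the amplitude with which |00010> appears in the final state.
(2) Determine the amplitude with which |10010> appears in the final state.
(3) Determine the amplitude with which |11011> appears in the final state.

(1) |00010> carries amplitude sqrt(2)/2 in the final state. Key observation: gates 1-4 undo each other exactly, leaving only the rest of the circuit to track.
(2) The final state's coefficient on |10010> equals sqrt(2)/2.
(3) The amplitude on |11011> is 0.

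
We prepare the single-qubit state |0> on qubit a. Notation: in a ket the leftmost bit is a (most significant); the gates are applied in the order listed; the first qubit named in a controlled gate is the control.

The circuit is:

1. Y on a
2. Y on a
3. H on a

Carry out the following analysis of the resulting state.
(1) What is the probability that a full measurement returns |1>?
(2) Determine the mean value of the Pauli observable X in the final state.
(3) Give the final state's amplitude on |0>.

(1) A full measurement returns |1> with probability 1/2.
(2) The expectation value of X is 1.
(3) The amplitude on |0> is sqrt(2)/2.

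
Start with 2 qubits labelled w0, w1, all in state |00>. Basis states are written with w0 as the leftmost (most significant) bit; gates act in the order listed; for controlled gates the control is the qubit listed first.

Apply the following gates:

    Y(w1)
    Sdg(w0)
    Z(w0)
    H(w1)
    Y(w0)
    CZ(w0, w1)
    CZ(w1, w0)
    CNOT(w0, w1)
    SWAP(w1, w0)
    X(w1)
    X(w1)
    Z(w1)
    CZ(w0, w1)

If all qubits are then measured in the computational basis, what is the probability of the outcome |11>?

The probability of measuring |11> is 1/2.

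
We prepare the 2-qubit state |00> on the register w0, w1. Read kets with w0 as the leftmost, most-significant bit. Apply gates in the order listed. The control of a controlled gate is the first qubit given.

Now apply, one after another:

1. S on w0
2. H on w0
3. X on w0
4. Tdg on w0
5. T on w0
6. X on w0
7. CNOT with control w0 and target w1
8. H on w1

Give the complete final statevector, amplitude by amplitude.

The final amplitudes are 1/2 on |00>, 1/2 on |01>, 1/2 on |10>, -1/2 on |11>. Key observation: steps 3-6 multiply out to the identity, so the circuit reduces to the remaining gates.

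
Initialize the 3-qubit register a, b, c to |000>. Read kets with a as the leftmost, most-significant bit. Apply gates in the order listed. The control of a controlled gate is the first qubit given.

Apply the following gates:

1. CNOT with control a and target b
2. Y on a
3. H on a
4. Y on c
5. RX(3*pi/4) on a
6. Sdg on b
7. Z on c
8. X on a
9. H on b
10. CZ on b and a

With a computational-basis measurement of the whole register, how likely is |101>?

A full measurement returns |101> with probability 1/4.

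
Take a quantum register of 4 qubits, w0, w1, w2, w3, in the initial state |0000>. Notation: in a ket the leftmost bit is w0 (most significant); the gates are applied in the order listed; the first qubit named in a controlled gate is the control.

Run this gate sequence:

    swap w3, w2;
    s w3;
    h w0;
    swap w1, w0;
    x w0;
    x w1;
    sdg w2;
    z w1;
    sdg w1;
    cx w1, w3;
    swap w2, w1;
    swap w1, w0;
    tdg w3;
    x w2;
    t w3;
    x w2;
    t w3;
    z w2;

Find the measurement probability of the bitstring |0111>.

Outcome |0111> occurs with probability 1/2.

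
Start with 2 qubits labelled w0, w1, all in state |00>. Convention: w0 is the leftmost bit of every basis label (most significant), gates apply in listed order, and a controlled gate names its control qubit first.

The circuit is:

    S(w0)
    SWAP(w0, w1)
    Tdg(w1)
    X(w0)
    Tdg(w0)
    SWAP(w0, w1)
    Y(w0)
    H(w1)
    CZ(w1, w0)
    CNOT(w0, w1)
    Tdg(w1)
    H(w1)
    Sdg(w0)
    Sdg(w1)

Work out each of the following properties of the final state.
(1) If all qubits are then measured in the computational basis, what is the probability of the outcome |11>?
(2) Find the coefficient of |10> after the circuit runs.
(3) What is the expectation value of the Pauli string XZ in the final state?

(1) The probability of measuring |11> is 1/2 - sqrt(2)/4.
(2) |10> carries amplitude -I/2 - exp(3*I*pi/4)/2 in the final state.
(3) The observable XZ averages to 0.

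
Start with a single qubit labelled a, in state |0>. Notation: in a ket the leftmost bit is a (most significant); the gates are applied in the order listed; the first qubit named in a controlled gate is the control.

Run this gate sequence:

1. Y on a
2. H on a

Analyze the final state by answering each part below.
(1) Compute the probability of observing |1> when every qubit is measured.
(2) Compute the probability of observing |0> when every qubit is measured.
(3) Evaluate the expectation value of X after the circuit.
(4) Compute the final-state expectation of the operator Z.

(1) The probability of measuring |1> is 1/2.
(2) The probability of measuring |0> is 1/2.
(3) The expectation value of X is -1.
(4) The expectation value of Z is 0.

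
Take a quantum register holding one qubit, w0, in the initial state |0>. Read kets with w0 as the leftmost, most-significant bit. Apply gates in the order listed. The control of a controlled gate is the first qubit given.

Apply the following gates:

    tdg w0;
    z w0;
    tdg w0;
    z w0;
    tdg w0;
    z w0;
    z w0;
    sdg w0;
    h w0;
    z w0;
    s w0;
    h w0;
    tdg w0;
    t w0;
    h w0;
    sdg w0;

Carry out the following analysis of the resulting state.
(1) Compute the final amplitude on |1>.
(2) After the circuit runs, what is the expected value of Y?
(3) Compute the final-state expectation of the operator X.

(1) The amplitude on |1> is -sqrt(2)/2. Key observation: gates 11-16 undo each other exactly, leaving only the rest of the circuit to track.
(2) The observable Y averages to 0.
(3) The observable X averages to -1.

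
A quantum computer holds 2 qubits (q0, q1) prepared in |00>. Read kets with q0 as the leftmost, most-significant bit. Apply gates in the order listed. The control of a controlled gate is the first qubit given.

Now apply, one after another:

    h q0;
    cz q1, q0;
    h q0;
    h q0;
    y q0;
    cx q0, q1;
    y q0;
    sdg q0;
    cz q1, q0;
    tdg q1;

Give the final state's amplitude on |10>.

|10> carries amplitude -sqrt(2)*I/2 in the final state.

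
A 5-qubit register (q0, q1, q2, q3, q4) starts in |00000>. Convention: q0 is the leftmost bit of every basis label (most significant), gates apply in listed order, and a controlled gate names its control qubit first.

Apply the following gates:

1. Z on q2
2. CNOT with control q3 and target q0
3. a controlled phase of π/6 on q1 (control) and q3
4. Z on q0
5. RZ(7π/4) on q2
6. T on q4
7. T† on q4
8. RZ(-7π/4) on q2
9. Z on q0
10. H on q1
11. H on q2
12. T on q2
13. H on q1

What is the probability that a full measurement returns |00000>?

The probability of measuring |00000> is 1/2. Key observation: the block from step 4 through step 9 cancels to the identity and can be dropped.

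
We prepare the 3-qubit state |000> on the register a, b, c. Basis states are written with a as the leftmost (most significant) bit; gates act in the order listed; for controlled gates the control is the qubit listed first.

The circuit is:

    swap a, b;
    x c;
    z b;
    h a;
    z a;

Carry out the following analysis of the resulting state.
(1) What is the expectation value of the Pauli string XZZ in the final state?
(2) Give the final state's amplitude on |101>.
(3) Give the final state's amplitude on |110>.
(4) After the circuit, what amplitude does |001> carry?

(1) The expectation value of XZZ is 1.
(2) |101> carries amplitude -sqrt(2)/2 in the final state.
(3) The amplitude on |110> is 0.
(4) The amplitude on |001> is sqrt(2)/2.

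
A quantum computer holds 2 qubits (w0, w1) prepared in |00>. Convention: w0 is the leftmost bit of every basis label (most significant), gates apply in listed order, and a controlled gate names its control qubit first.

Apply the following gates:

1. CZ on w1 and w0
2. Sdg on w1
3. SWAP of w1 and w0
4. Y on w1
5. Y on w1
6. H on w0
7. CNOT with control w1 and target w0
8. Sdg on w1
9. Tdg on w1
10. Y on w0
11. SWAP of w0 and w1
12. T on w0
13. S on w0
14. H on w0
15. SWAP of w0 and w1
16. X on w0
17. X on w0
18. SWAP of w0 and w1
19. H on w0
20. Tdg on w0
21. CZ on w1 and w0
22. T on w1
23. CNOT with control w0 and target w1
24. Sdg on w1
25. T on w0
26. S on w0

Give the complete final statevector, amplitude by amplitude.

The resulting statevector has amplitude -sqrt(2)*I/2 on |00>, sqrt(2)*exp(I*pi/4)/2 on |01>, 0 on |10>, 0 on |11>. Key observation: gates 14-19 undo each other exactly, leaving only the rest of the circuit to track.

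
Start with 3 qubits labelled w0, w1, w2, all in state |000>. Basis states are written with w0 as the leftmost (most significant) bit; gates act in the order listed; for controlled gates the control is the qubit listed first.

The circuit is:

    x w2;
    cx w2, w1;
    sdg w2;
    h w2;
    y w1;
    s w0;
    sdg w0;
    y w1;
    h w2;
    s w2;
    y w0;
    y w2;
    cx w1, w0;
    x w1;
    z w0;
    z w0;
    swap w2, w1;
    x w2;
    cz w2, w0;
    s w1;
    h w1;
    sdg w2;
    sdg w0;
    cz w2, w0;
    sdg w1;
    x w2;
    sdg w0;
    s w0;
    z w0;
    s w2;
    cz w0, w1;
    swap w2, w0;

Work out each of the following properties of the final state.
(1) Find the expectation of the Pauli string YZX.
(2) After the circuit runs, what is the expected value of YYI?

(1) The observable YZX averages to 0.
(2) In the final state, YYI has expectation 0.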